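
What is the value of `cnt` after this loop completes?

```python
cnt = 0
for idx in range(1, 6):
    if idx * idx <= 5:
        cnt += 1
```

Let's trace through this code step by step.

Initialize: cnt = 0
Entering loop: for idx in range(1, 6):
After iteration 1: idx = 1, cnt = 1
After iteration 2: idx = 2, cnt = 2
After iteration 3: idx = 3, cnt = 2
After iteration 4: idx = 4, cnt = 2
After iteration 5: idx = 5, cnt = 2
Loop ends.

Final answer: 2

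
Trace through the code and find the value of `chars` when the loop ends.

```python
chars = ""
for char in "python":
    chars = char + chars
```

Let's trace through this code step by step.

Initialize: chars = ''
Entering loop: for char in "python":
After iteration 1: char = 'p', chars = 'p'
After iteration 2: char = 'y', chars = 'yp'
After iteration 3: char = 't', chars = 'typ'
After iteration 4: char = 'h', chars = 'htyp'
After iteration 5: char = 'o', chars = 'ohtyp'
After iteration 6: char = 'n', chars = 'nohtyp'
Loop ends.

Final answer: 'nohtyp'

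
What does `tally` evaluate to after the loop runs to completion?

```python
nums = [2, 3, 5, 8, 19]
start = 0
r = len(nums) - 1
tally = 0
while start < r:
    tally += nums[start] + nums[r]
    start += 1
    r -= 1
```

Let's trace through this code step by step.

Initialize: nums = [2, 3, 5, 8, 19]
Initialize: start = 0
Initialize: r = 4
Initialize: tally = 0
Entering loop: while start < r:
After iteration 1: start = 1, r = 3, tally = 21
After iteration 2: start = 2, r = 2, tally = 32
Loop ends.

Final answer: 32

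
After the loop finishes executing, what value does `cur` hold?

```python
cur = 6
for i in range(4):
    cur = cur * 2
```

Let's trace through this code step by step.

Initialize: cur = 6
Entering loop: for i in range(4):
After iteration 1: i = 0, cur = 12
After iteration 2: i = 1, cur = 24
After iteration 3: i = 2, cur = 48
After iteration 4: i = 3, cur = 96
Loop ends.

Final answer: 96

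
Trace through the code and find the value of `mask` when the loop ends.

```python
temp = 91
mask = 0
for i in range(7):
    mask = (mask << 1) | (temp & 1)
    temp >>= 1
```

Let's trace through this code step by step.

Initialize: temp = 91
Initialize: mask = 0
Entering loop: for i in range(7):
After iteration 1: i = 0, temp = 45, mask = 1
After iteration 2: i = 1, temp = 22, mask = 3
After iteration 3: i = 2, temp = 11, mask = 6
After iteration 4: i = 3, temp = 5, mask = 13
After iteration 5: i = 4, temp = 2, mask = 27
After iteration 6: i = 5, temp = 1, mask = 54
After iteration 7: i = 6, temp = 0, mask = 109
Loop ends.

Final answer: 109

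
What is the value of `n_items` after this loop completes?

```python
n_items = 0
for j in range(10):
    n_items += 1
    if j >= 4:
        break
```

Let's trace through this code step by step.

Initialize: n_items = 0
Entering loop: for j in range(10):
After iteration 1: j = 0, n_items = 1
After iteration 2: j = 1, n_items = 2
After iteration 3: j = 2, n_items = 3
After iteration 4: j = 3, n_items = 4
After iteration 5: j = 4, n_items = 5
Loop ends.

Final answer: 5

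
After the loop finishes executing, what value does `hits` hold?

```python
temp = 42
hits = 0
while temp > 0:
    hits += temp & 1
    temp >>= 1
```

Let's trace through this code step by step.

Initialize: temp = 42
Initialize: hits = 0
Entering loop: while temp > 0:
After iteration 1: temp = 21, hits = 0
After iteration 2: temp = 10, hits = 1
After iteration 3: temp = 5, hits = 1
After iteration 4: temp = 2, hits = 2
After iteration 5: temp = 1, hits = 2
After iteration 6: temp = 0, hits = 3
Loop ends.

Final answer: 3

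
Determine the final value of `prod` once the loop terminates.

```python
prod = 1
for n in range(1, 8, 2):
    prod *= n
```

Let's trace through this code step by step.

Initialize: prod = 1
Entering loop: for n in range(1, 8, 2):
After iteration 1: n = 1, prod = 1
After iteration 2: n = 3, prod = 3
After iteration 3: n = 5, prod = 15
After iteration 4: n = 7, prod = 105
Loop ends.

Final answer: 105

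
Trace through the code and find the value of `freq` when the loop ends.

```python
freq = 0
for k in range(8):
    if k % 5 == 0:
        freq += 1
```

Let's trace through this code step by step.

Initialize: freq = 0
Entering loop: for k in range(8):
After iteration 1: k = 0, freq = 1
After iteration 2: k = 1, freq = 1
After iteration 3: k = 2, freq = 1
After iteration 4: k = 3, freq = 1
After iteration 5: k = 4, freq = 1
After iteration 6: k = 5, freq = 2
After iteration 7: k = 6, freq = 2
After iteration 8: k = 7, freq = 2
Loop ends.

Final answer: 2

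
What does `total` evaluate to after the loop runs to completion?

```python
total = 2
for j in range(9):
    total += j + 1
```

Let's trace through this code step by step.

Initialize: total = 2
Entering loop: for j in range(9):
After iteration 1: j = 0, total = 3
After iteration 2: j = 1, total = 5
After iteration 3: j = 2, total = 8
After iteration 4: j = 3, total = 12
After iteration 5: j = 4, total = 17
After iteration 6: j = 5, total = 23
After iteration 7: j = 6, total = 30
After iteration 8: j = 7, total = 38
After iteration 9: j = 8, total = 47
Loop ends.

Final answer: 47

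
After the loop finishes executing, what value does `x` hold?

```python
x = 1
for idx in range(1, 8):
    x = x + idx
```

Let's trace through this code step by step.

Initialize: x = 1
Entering loop: for idx in range(1, 8):
After iteration 1: idx = 1, x = 2
After iteration 2: idx = 2, x = 4
After iteration 3: idx = 3, x = 7
After iteration 4: idx = 4, x = 11
After iteration 5: idx = 5, x = 16
After iteration 6: idx = 6, x = 22
After iteration 7: idx = 7, x = 29
Loop ends.

Final answer: 29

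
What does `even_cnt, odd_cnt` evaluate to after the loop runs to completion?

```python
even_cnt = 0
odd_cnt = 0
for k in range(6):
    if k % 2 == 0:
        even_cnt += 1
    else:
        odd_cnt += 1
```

Let's trace through this code step by step.

Initialize: even_cnt = 0
Initialize: odd_cnt = 0
Entering loop: for k in range(6):
After iteration 1: k = 0, even_cnt = 1, odd_cnt = 0
After iteration 2: k = 1, even_cnt = 1, odd_cnt = 1
After iteration 3: k = 2, even_cnt = 2, odd_cnt = 1
After iteration 4: k = 3, even_cnt = 2, odd_cnt = 2
After iteration 5: k = 4, even_cnt = 3, odd_cnt = 2
After iteration 6: k = 5, even_cnt = 3, odd_cnt = 3
Loop ends.

Final answer: 3, 3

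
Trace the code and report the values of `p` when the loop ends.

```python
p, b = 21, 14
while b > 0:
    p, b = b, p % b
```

Let's trace through this code step by step.

Initialize: p = 21
Initialize: b = 14
Entering loop: while b > 0:
After iteration 1: p = 14, b = 7
After iteration 2: p = 7, b = 0
Loop ends.

Final answer: 7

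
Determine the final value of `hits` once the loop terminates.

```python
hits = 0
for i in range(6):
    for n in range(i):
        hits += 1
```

Let's trace through this code step by step.

Initialize: hits = 0
Entering loop: for i in range(6):
After iteration 1: i = 0, hits = 0
After iteration 2: i = 1, hits = 1, n = 0
After iteration 3: i = 2, hits = 3, n = 1
After iteration 4: i = 3, hits = 6, n = 2
After iteration 5: i = 4, hits = 10, n = 3
After iteration 6: i = 5, hits = 15, n = 4
Loop ends.

Final answer: 15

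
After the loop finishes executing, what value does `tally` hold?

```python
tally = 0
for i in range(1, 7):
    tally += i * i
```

Let's trace through this code step by step.

Initialize: tally = 0
Entering loop: for i in range(1, 7):
After iteration 1: i = 1, tally = 1
After iteration 2: i = 2, tally = 5
After iteration 3: i = 3, tally = 14
After iteration 4: i = 4, tally = 30
After iteration 5: i = 5, tally = 55
After iteration 6: i = 6, tally = 91
Loop ends.

Final answer: 91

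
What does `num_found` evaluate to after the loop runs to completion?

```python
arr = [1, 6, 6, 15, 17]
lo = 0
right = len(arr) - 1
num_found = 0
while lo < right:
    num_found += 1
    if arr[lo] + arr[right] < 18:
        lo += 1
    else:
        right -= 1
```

Let's trace through this code step by step.

Initialize: arr = [1, 6, 6, 15, 17]
Initialize: lo = 0
Initialize: right = 4
Initialize: num_found = 0
Entering loop: while lo < right:
After iteration 1: lo = 0, right = 3, num_found = 1
After iteration 2: lo = 1, right = 3, num_found = 2
After iteration 3: lo = 1, right = 2, num_found = 3
After iteration 4: lo = 2, right = 2, num_found = 4
Loop ends.

Final answer: 4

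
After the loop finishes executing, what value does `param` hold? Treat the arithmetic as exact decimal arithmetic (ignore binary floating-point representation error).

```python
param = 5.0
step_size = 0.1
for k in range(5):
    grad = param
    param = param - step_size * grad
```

Let's trace through this code step by step.

Initialize: param = 5.0
Initialize: step_size = 0.1
Entering loop: for k in range(5):
After iteration 1: k = 0, param = 4.5, grad = 5.0
After iteration 2: k = 1, param = 4.05, grad = 4.5
After iteration 3: k = 2, param = 3.645, grad = 4.05
After iteration 4: k = 3, param = 3.2805, grad = 3.645
After iteration 5: k = 4, param = 2.95245, grad = 3.2805
Loop ends.

Final answer: 2.95245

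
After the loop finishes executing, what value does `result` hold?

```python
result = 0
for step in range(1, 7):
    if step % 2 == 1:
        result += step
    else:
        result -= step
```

Let's trace through this code step by step.

Initialize: result = 0
Entering loop: for step in range(1, 7):
After iteration 1: step = 1, result = 1
After iteration 2: step = 2, result = -1
After iteration 3: step = 3, result = 2
After iteration 4: step = 4, result = -2
After iteration 5: step = 5, result = 3
After iteration 6: step = 6, result = -3
Loop ends.

Final answer: -3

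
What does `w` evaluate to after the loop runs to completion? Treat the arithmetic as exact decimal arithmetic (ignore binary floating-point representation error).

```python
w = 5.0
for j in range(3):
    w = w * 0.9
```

Let's trace through this code step by step.

Initialize: w = 5.0
Entering loop: for j in range(3):
After iteration 1: j = 0, w = 4.5
After iteration 2: j = 1, w = 4.05
After iteration 3: j = 2, w = 3.645
Loop ends.

Final answer: 3.645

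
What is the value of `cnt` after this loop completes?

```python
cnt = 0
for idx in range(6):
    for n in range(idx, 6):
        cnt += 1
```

Let's trace through this code step by step.

Initialize: cnt = 0
Entering loop: for idx in range(6):
After iteration 1: idx = 0, cnt = 6
After iteration 2: idx = 1, cnt = 11
After iteration 3: idx = 2, cnt = 15
After iteration 4: idx = 3, cnt = 18
After iteration 5: idx = 4, cnt = 20
After iteration 6: idx = 5, cnt = 21
Loop ends.

Final answer: 21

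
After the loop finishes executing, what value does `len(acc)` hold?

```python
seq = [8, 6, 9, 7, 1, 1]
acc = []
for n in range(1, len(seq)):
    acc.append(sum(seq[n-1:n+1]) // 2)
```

Let's trace through this code step by step.

Initialize: seq = [8, 6, 9, 7, 1, 1]
Initialize: acc = []
Entering loop: for n in range(1, len(seq)):
After iteration 1: n = 1, acc = [7]
After iteration 2: n = 2, acc = [7, 7]
After iteration 3: n = 3, acc = [7, 7, 8]
After iteration 4: n = 4, acc = [7, 7, 8, 4]
After iteration 5: n = 5, acc = [7, 7, 8, 4, 1]
Loop ends.
len(acc) = 5

Final answer: 5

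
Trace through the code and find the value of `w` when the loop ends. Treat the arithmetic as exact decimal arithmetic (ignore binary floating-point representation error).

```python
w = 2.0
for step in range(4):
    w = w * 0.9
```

Let's trace through this code step by step.

Initialize: w = 2.0
Entering loop: for step in range(4):
After iteration 1: step = 0, w = 1.8
After iteration 2: step = 1, w = 1.62
After iteration 3: step = 2, w = 1.458
After iteration 4: step = 3, w = 1.3122
Loop ends.

Final answer: 1.3122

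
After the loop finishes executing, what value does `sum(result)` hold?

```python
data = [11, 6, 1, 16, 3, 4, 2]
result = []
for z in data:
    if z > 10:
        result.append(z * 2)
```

Let's trace through this code step by step.

Initialize: data = [11, 6, 1, 16, 3, 4, 2]
Initialize: result = []
Entering loop: for z in data:
After iteration 1: z = 11, result = [22]
After iteration 2: z = 6, result = [22]
After iteration 3: z = 1, result = [22]
After iteration 4: z = 16, result = [22, 32]
After iteration 5: z = 3, result = [22, 32]
After iteration 6: z = 4, result = [22, 32]
After iteration 7: z = 2, result = [22, 32]
Loop ends.
sum(result) = 54

Final answer: 54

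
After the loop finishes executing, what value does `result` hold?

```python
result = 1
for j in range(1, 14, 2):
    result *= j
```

Let's trace through this code step by step.

Initialize: result = 1
Entering loop: for j in range(1, 14, 2):
After iteration 1: j = 1, result = 1
After iteration 2: j = 3, result = 3
After iteration 3: j = 5, result = 15
After iteration 4: j = 7, result = 105
After iteration 5: j = 9, result = 945
After iteration 6: j = 11, result = 10395
After iteration 7: j = 13, result = 135135
Loop ends.

Final answer: 135135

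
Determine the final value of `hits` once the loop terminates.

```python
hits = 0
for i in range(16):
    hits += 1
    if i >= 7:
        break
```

Let's trace through this code step by step.

Initialize: hits = 0
Entering loop: for i in range(16):
After iteration 1: i = 0, hits = 1
After iteration 2: i = 1, hits = 2
After iteration 3: i = 2, hits = 3
After iteration 4: i = 3, hits = 4
After iteration 5: i = 4, hits = 5
After iteration 6: i = 5, hits = 6
After iteration 7: i = 6, hits = 7
After iteration 8: i = 7, hits = 8
Loop ends.

Final answer: 8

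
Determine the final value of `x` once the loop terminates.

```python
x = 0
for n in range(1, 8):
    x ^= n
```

Let's trace through this code step by step.

Initialize: x = 0
Entering loop: for n in range(1, 8):
After iteration 1: n = 1, x = 1
After iteration 2: n = 2, x = 3
After iteration 3: n = 3, x = 0
After iteration 4: n = 4, x = 4
After iteration 5: n = 5, x = 1
After iteration 6: n = 6, x = 7
After iteration 7: n = 7, x = 0
Loop ends.

Final answer: 0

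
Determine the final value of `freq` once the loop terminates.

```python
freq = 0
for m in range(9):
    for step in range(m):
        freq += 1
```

Let's trace through this code step by step.

Initialize: freq = 0
Entering loop: for m in range(9):
After iteration 1: m = 0, freq = 0
After iteration 2: m = 1, freq = 1, step = 0
After iteration 3: m = 2, freq = 3, step = 1
After iteration 4: m = 3, freq = 6, step = 2
After iteration 5: m = 4, freq = 10, step = 3
After iteration 6: m = 5, freq = 15, step = 4
After iteration 7: m = 6, freq = 21, step = 5
After iteration 8: m = 7, freq = 28, step = 6
After iteration 9: m = 8, freq = 36, step = 7
Loop ends.

Final answer: 36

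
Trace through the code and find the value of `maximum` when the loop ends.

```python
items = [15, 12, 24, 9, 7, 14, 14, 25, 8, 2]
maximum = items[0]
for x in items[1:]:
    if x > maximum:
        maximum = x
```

Let's trace through this code step by step.

Initialize: items = [15, 12, 24, 9, 7, 14, 14, 25, 8, 2]
Initialize: maximum = 15
Entering loop: for x in items[1:]:
After iteration 1: x = 12, maximum = 15
After iteration 2: x = 24, maximum = 24
After iteration 3: x = 9, maximum = 24
After iteration 4: x = 7, maximum = 24
After iteration 5: x = 14, maximum = 24
After iteration 6: x = 14, maximum = 24
After iteration 7: x = 25, maximum = 25
After iteration 8: x = 8, maximum = 25
After iteration 9: x = 2, maximum = 25
Loop ends.

Final answer: 25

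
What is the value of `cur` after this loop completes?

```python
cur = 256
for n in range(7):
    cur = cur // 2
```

Let's trace through this code step by step.

Initialize: cur = 256
Entering loop: for n in range(7):
After iteration 1: n = 0, cur = 128
After iteration 2: n = 1, cur = 64
After iteration 3: n = 2, cur = 32
After iteration 4: n = 3, cur = 16
After iteration 5: n = 4, cur = 8
After iteration 6: n = 5, cur = 4
After iteration 7: n = 6, cur = 2
Loop ends.

Final answer: 2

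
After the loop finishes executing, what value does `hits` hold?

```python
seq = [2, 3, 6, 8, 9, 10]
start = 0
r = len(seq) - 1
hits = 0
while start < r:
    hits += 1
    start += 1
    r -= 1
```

Let's trace through this code step by step.

Initialize: seq = [2, 3, 6, 8, 9, 10]
Initialize: start = 0
Initialize: r = 5
Initialize: hits = 0
Entering loop: while start < r:
After iteration 1: start = 1, r = 4, hits = 1
After iteration 2: start = 2, r = 3, hits = 2
After iteration 3: start = 3, r = 2, hits = 3
Loop ends.

Final answer: 3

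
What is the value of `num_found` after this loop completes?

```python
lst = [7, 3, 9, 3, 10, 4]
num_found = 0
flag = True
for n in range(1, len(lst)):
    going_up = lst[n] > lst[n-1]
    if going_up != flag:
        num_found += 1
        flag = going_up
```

Let's trace through this code step by step.

Initialize: lst = [7, 3, 9, 3, 10, 4]
Initialize: num_found = 0
Initialize: flag = True
Entering loop: for n in range(1, len(lst)):
After iteration 1: n = 1, num_found = 1, flag = False, going_up = False
After iteration 2: n = 2, num_found = 2, flag = True, going_up = True
After iteration 3: n = 3, num_found = 3, flag = False, going_up = False
After iteration 4: n = 4, num_found = 4, flag = True, going_up = True
After iteration 5: n = 5, num_found = 5, flag = False, going_up = False
Loop ends.

Final answer: 5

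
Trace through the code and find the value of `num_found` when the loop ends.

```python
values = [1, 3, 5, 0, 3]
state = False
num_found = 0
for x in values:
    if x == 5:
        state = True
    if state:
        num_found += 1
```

Let's trace through this code step by step.

Initialize: values = [1, 3, 5, 0, 3]
Initialize: state = False
Initialize: num_found = 0
Entering loop: for x in values:
After iteration 1: x = 1, state = False, num_found = 0
After iteration 2: x = 3, state = False, num_found = 0
After iteration 3: x = 5, state = True, num_found = 1
After iteration 4: x = 0, state = True, num_found = 2
After iteration 5: x = 3, state = True, num_found = 3
Loop ends.

Final answer: 3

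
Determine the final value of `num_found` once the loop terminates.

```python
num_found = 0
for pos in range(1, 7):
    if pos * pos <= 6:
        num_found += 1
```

Let's trace through this code step by step.

Initialize: num_found = 0
Entering loop: for pos in range(1, 7):
After iteration 1: pos = 1, num_found = 1
After iteration 2: pos = 2, num_found = 2
After iteration 3: pos = 3, num_found = 2
After iteration 4: pos = 4, num_found = 2
After iteration 5: pos = 5, num_found = 2
After iteration 6: pos = 6, num_found = 2
Loop ends.

Final answer: 2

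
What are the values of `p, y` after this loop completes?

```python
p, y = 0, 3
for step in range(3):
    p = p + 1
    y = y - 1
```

Let's trace through this code step by step.

Initialize: p = 0
Initialize: y = 3
Entering loop: for step in range(3):
After iteration 1: step = 0, p = 1, y = 2
After iteration 2: step = 1, p = 2, y = 1
After iteration 3: step = 2, p = 3, y = 0
Loop ends.

Final answer: 3, 0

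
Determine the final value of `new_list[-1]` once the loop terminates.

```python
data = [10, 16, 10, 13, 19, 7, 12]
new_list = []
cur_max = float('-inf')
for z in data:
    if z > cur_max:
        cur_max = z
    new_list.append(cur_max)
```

Let's trace through this code step by step.

Initialize: data = [10, 16, 10, 13, 19, 7, 12]
Initialize: new_list = []
Initialize: cur_max = -inf
Entering loop: for z in data:
After iteration 1: z = 10, new_list = [10], cur_max = 10
After iteration 2: z = 16, new_list = [10, 16], cur_max = 16
After iteration 3: z = 10, new_list = [10, 16, 16], cur_max = 16
After iteration 4: z = 13, new_list = [10, 16, 16, 16], cur_max = 16
After iteration 5: z = 19, new_list = [10, 16, 16, 16, 19], cur_max = 19
After iteration 6: z = 7, new_list = [10, 16, 16, 16, 19, 19], cur_max = 19
After iteration 7: z = 12, new_list = [10, 16, 16, 16, 19, 19, 19], cur_max = 19
Loop ends.
new_list[-1] = 19

Final answer: 19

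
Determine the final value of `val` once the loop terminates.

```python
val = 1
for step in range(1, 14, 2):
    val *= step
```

Let's trace through this code step by step.

Initialize: val = 1
Entering loop: for step in range(1, 14, 2):
After iteration 1: step = 1, val = 1
After iteration 2: step = 3, val = 3
After iteration 3: step = 5, val = 15
After iteration 4: step = 7, val = 105
After iteration 5: step = 9, val = 945
After iteration 6: step = 11, val = 10395
After iteration 7: step = 13, val = 135135
Loop ends.

Final answer: 135135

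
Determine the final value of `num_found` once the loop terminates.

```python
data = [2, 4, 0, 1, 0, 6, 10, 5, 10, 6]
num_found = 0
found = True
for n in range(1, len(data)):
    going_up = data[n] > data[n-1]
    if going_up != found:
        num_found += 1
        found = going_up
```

Let's trace through this code step by step.

Initialize: data = [2, 4, 0, 1, 0, 6, 10, 5, 10, 6]
Initialize: num_found = 0
Initialize: found = True
Entering loop: for n in range(1, len(data)):
After iteration 1: n = 1, num_found = 0, found = True, going_up = True
After iteration 2: n = 2, num_found = 1, found = False, going_up = False
After iteration 3: n = 3, num_found = 2, found = True, going_up = True
After iteration 4: n = 4, num_found = 3, found = False, going_up = False
After iteration 5: n = 5, num_found = 4, found = True, going_up = True
After iteration 6: n = 6, num_found = 4, found = True, going_up = True
After iteration 7: n = 7, num_found = 5, found = False, going_up = False
After iteration 8: n = 8, num_found = 6, found = True, going_up = True
After iteration 9: n = 9, num_found = 7, found = False, going_up = False
Loop ends.

Final answer: 7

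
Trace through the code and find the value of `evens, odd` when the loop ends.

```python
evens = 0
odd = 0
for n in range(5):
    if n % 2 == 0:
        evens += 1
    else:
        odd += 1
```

Let's trace through this code step by step.

Initialize: evens = 0
Initialize: odd = 0
Entering loop: for n in range(5):
After iteration 1: n = 0, evens = 1, odd = 0
After iteration 2: n = 1, evens = 1, odd = 1
After iteration 3: n = 2, evens = 2, odd = 1
After iteration 4: n = 3, evens = 2, odd = 2
After iteration 5: n = 4, evens = 3, odd = 2
Loop ends.

Final answer: 3, 2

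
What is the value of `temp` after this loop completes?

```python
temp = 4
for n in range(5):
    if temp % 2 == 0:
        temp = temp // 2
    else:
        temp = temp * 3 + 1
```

Let's trace through this code step by step.

Initialize: temp = 4
Entering loop: for n in range(5):
After iteration 1: n = 0, temp = 2
After iteration 2: n = 1, temp = 1
After iteration 3: n = 2, temp = 4
After iteration 4: n = 3, temp = 2
After iteration 5: n = 4, temp = 1
Loop ends.

Final answer: 1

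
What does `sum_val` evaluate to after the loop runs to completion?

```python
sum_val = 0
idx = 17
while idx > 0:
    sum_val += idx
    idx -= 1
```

Let's trace through this code step by step.

Initialize: sum_val = 0
Initialize: idx = 17
Entering loop: while idx > 0:
After iteration 1: sum_val = 17, idx = 16
After iteration 2: sum_val = 33, idx = 15
After iteration 3: sum_val = 48, idx = 14
After iteration 4: sum_val = 62, idx = 13
After iteration 5: sum_val = 75, idx = 12
After iteration 6: sum_val = 87, idx = 11
After iteration 7: sum_val = 98, idx = 10
After iteration 8: sum_val = 108, idx = 9
After iteration 9: sum_val = 117, idx = 8
After iteration 10: sum_val = 125, idx = 7
After iteration 11: sum_val = 132, idx = 6
After iteration 12: sum_val = 138, idx = 5
After iteration 13: sum_val = 143, idx = 4
After iteration 14: sum_val = 147, idx = 3
After iteration 15: sum_val = 150, idx = 2
After iteration 16: sum_val = 152, idx = 1
After iteration 17: sum_val = 153, idx = 0
Loop ends.

Final answer: 153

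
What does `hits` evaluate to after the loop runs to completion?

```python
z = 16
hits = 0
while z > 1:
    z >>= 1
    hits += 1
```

Let's trace through this code step by step.

Initialize: z = 16
Initialize: hits = 0
Entering loop: while z > 1:
After iteration 1: z = 8, hits = 1
After iteration 2: z = 4, hits = 2
After iteration 3: z = 2, hits = 3
After iteration 4: z = 1, hits = 4
Loop ends.

Final answer: 4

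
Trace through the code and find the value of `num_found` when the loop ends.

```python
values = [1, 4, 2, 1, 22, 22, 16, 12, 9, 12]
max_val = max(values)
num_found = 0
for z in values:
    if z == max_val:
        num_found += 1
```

Let's trace through this code step by step.

Initialize: values = [1, 4, 2, 1, 22, 22, 16, 12, 9, 12]
Initialize: max_val = 22
Initialize: num_found = 0
Entering loop: for z in values:
After iteration 1: z = 1, num_found = 0
After iteration 2: z = 4, num_found = 0
After iteration 3: z = 2, num_found = 0
After iteration 4: z = 1, num_found = 0
After iteration 5: z = 22, num_found = 1
After iteration 6: z = 22, num_found = 2
After iteration 7: z = 16, num_found = 2
After iteration 8: z = 12, num_found = 2
After iteration 9: z = 9, num_found = 2
After iteration 10: z = 12, num_found = 2
Loop ends.

Final answer: 2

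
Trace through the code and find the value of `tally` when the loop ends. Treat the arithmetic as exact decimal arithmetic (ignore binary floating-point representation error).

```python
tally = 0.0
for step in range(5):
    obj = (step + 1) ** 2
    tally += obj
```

Let's trace through this code step by step.

Initialize: tally = 0.0
Entering loop: for step in range(5):
After iteration 1: step = 0, tally = 1.0, obj = 1
After iteration 2: step = 1, tally = 5.0, obj = 4
After iteration 3: step = 2, tally = 14.0, obj = 9
After iteration 4: step = 3, tally = 30.0, obj = 16
After iteration 5: step = 4, tally = 55.0, obj = 25
Loop ends.

Final answer: 55.0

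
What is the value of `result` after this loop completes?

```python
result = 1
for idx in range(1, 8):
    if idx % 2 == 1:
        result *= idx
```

Let's trace through this code step by step.

Initialize: result = 1
Entering loop: for idx in range(1, 8):
After iteration 1: idx = 1, result = 1
After iteration 2: idx = 2, result = 1
After iteration 3: idx = 3, result = 3
After iteration 4: idx = 4, result = 3
After iteration 5: idx = 5, result = 15
After iteration 6: idx = 6, result = 15
After iteration 7: idx = 7, result = 105
Loop ends.

Final answer: 105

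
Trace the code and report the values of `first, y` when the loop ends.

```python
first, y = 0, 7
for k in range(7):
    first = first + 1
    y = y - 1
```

Let's trace through this code step by step.

Initialize: first = 0
Initialize: y = 7
Entering loop: for k in range(7):
After iteration 1: k = 0, first = 1, y = 6
After iteration 2: k = 1, first = 2, y = 5
After iteration 3: k = 2, first = 3, y = 4
After iteration 4: k = 3, first = 4, y = 3
After iteration 5: k = 4, first = 5, y = 2
After iteration 6: k = 5, first = 6, y = 1
After iteration 7: k = 6, first = 7, y = 0
Loop ends.

Final answer: 7, 0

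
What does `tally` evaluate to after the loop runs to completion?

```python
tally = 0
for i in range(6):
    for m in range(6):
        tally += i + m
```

Let's trace through this code step by step.

Initialize: tally = 0
Entering loop: for i in range(6):
After iteration 1: i = 0, tally = 15
After iteration 2: i = 1, tally = 36
After iteration 3: i = 2, tally = 63
After iteration 4: i = 3, tally = 96
After iteration 5: i = 4, tally = 135
After iteration 6: i = 5, tally = 180
Loop ends.

Final answer: 180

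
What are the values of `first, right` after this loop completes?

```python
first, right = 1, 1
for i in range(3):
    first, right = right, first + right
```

Let's trace through this code step by step.

Initialize: first = 1
Initialize: right = 1
Entering loop: for i in range(3):
After iteration 1: i = 0, first = 1, right = 2
After iteration 2: i = 1, first = 2, right = 3
After iteration 3: i = 2, first = 3, right = 5
Loop ends.

Final answer: 3, 5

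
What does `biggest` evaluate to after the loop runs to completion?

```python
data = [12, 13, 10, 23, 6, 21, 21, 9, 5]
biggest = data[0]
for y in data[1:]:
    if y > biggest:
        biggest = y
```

Let's trace through this code step by step.

Initialize: data = [12, 13, 10, 23, 6, 21, 21, 9, 5]
Initialize: biggest = 12
Entering loop: for y in data[1:]:
After iteration 1: y = 13, biggest = 13
After iteration 2: y = 10, biggest = 13
After iteration 3: y = 23, biggest = 23
After iteration 4: y = 6, biggest = 23
After iteration 5: y = 21, biggest = 23
After iteration 6: y = 21, biggest = 23
After iteration 7: y = 9, biggest = 23
After iteration 8: y = 5, biggest = 23
Loop ends.

Final answer: 23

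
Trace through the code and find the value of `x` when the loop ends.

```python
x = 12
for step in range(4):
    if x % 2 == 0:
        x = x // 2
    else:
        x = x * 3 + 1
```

Let's trace through this code step by step.

Initialize: x = 12
Entering loop: for step in range(4):
After iteration 1: step = 0, x = 6
After iteration 2: step = 1, x = 3
After iteration 3: step = 2, x = 10
After iteration 4: step = 3, x = 5
Loop ends.

Final answer: 5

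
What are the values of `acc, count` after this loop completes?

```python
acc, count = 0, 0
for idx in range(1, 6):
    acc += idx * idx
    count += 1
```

Let's trace through this code step by step.

Initialize: acc = 0
Initialize: count = 0
Entering loop: for idx in range(1, 6):
After iteration 1: idx = 1, acc = 1, count = 1
After iteration 2: idx = 2, acc = 5, count = 2
After iteration 3: idx = 3, acc = 14, count = 3
After iteration 4: idx = 4, acc = 30, count = 4
After iteration 5: idx = 5, acc = 55, count = 5
Loop ends.

Final answer: 55, 5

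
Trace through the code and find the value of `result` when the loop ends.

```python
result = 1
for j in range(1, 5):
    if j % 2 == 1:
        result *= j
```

Let's trace through this code step by step.

Initialize: result = 1
Entering loop: for j in range(1, 5):
After iteration 1: j = 1, result = 1
After iteration 2: j = 2, result = 1
After iteration 3: j = 3, result = 3
After iteration 4: j = 4, result = 3
Loop ends.

Final answer: 3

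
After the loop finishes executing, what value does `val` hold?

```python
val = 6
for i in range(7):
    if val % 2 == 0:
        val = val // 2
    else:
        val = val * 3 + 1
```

Let's trace through this code step by step.

Initialize: val = 6
Entering loop: for i in range(7):
After iteration 1: i = 0, val = 3
After iteration 2: i = 1, val = 10
After iteration 3: i = 2, val = 5
After iteration 4: i = 3, val = 16
After iteration 5: i = 4, val = 8
After iteration 6: i = 5, val = 4
After iteration 7: i = 6, val = 2
Loop ends.

Final answer: 2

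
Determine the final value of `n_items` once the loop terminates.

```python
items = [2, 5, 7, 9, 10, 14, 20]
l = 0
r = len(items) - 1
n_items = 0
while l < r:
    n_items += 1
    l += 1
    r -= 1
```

Let's trace through this code step by step.

Initialize: items = [2, 5, 7, 9, 10, 14, 20]
Initialize: l = 0
Initialize: r = 6
Initialize: n_items = 0
Entering loop: while l < r:
After iteration 1: l = 1, r = 5, n_items = 1
After iteration 2: l = 2, r = 4, n_items = 2
After iteration 3: l = 3, r = 3, n_items = 3
Loop ends.

Final answer: 3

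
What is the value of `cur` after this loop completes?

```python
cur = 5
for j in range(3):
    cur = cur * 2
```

Let's trace through this code step by step.

Initialize: cur = 5
Entering loop: for j in range(3):
After iteration 1: j = 0, cur = 10
After iteration 2: j = 1, cur = 20
After iteration 3: j = 2, cur = 40
Loop ends.

Final answer: 40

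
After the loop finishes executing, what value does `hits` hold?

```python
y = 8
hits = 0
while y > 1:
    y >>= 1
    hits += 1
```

Let's trace through this code step by step.

Initialize: y = 8
Initialize: hits = 0
Entering loop: while y > 1:
After iteration 1: y = 4, hits = 1
After iteration 2: y = 2, hits = 2
After iteration 3: y = 1, hits = 3
Loop ends.

Final answer: 3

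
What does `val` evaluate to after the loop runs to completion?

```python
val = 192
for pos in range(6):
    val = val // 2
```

Let's trace through this code step by step.

Initialize: val = 192
Entering loop: for pos in range(6):
After iteration 1: pos = 0, val = 96
After iteration 2: pos = 1, val = 48
After iteration 3: pos = 2, val = 24
After iteration 4: pos = 3, val = 12
After iteration 5: pos = 4, val = 6
After iteration 6: pos = 5, val = 3
Loop ends.

Final answer: 3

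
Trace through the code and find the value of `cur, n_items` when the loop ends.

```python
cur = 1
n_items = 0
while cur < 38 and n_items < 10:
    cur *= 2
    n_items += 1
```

Let's trace through this code step by step.

Initialize: cur = 1
Initialize: n_items = 0
Entering loop: while cur < 38 and n_items < 10:
After iteration 1: cur = 2, n_items = 1
After iteration 2: cur = 4, n_items = 2
After iteration 3: cur = 8, n_items = 3
After iteration 4: cur = 16, n_items = 4
After iteration 5: cur = 32, n_items = 5
After iteration 6: cur = 64, n_items = 6
Loop ends.

Final answer: 64, 6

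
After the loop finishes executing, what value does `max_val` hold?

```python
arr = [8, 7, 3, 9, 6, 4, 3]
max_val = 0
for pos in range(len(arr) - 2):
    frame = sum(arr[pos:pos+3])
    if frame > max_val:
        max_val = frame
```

Let's trace through this code step by step.

Initialize: arr = [8, 7, 3, 9, 6, 4, 3]
Initialize: max_val = 0
Entering loop: for pos in range(len(arr) - 2):
After iteration 1: pos = 0, max_val = 18, frame = 18
After iteration 2: pos = 1, max_val = 19, frame = 19
After iteration 3: pos = 2, max_val = 19, frame = 18
After iteration 4: pos = 3, max_val = 19, frame = 19
After iteration 5: pos = 4, max_val = 19, frame = 13
Loop ends.

Final answer: 19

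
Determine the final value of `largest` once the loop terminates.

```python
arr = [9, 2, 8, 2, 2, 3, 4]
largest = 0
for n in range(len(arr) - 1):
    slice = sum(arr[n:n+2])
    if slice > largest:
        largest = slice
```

Let's trace through this code step by step.

Initialize: arr = [9, 2, 8, 2, 2, 3, 4]
Initialize: largest = 0
Entering loop: for n in range(len(arr) - 1):
After iteration 1: n = 0, largest = 11, slice = 11
After iteration 2: n = 1, largest = 11, slice = 10
After iteration 3: n = 2, largest = 11, slice = 10
After iteration 4: n = 3, largest = 11, slice = 4
After iteration 5: n = 4, largest = 11, slice = 5
After iteration 6: n = 5, largest = 11, slice = 7
Loop ends.

Final answer: 11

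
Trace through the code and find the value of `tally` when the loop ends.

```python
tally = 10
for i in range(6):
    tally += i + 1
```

Let's trace through this code step by step.

Initialize: tally = 10
Entering loop: for i in range(6):
After iteration 1: i = 0, tally = 11
After iteration 2: i = 1, tally = 13
After iteration 3: i = 2, tally = 16
After iteration 4: i = 3, tally = 20
After iteration 5: i = 4, tally = 25
After iteration 6: i = 5, tally = 31
Loop ends.

Final answer: 31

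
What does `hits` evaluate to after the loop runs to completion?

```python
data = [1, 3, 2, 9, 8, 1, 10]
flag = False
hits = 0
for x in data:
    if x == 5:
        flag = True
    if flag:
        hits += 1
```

Let's trace through this code step by step.

Initialize: data = [1, 3, 2, 9, 8, 1, 10]
Initialize: flag = False
Initialize: hits = 0
Entering loop: for x in data:
After iteration 1: x = 1, hits = 0
After iteration 2: x = 3, hits = 0
After iteration 3: x = 2, hits = 0
After iteration 4: x = 9, hits = 0
After iteration 5: x = 8, hits = 0
After iteration 6: x = 1, hits = 0
After iteration 7: x = 10, hits = 0
Loop ends.

Final answer: 0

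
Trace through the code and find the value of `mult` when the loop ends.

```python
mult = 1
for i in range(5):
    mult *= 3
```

Let's trace through this code step by step.

Initialize: mult = 1
Entering loop: for i in range(5):
After iteration 1: i = 0, mult = 3
After iteration 2: i = 1, mult = 9
After iteration 3: i = 2, mult = 27
After iteration 4: i = 3, mult = 81
After iteration 5: i = 4, mult = 243
Loop ends.

Final answer: 243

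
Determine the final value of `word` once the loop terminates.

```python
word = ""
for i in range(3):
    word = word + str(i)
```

Let's trace through this code step by step.

Initialize: word = ''
Entering loop: for i in range(3):
After iteration 1: i = 0, word = '0'
After iteration 2: i = 1, word = '01'
After iteration 3: i = 2, word = '012'
Loop ends.

Final answer: '012'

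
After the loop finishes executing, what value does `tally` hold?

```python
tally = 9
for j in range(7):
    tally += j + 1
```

Let's trace through this code step by step.

Initialize: tally = 9
Entering loop: for j in range(7):
After iteration 1: j = 0, tally = 10
After iteration 2: j = 1, tally = 12
After iteration 3: j = 2, tally = 15
After iteration 4: j = 3, tally = 19
After iteration 5: j = 4, tally = 24
After iteration 6: j = 5, tally = 30
After iteration 7: j = 6, tally = 37
Loop ends.

Final answer: 37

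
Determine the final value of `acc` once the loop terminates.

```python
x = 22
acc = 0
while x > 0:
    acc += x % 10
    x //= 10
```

Let's trace through this code step by step.

Initialize: x = 22
Initialize: acc = 0
Entering loop: while x > 0:
After iteration 1: x = 2, acc = 2
After iteration 2: x = 0, acc = 4
Loop ends.

Final answer: 4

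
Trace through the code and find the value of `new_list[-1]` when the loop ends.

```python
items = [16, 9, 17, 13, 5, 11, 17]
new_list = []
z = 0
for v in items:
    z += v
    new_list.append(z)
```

Let's trace through this code step by step.

Initialize: items = [16, 9, 17, 13, 5, 11, 17]
Initialize: new_list = []
Initialize: z = 0
Entering loop: for v in items:
After iteration 1: v = 16, new_list = [16], z = 16
After iteration 2: v = 9, new_list = [16, 25], z = 25
After iteration 3: v = 17, new_list = [16, 25, 42], z = 42
After iteration 4: v = 13, new_list = [16, 25, 42, 55], z = 55
After iteration 5: v = 5, new_list = [16, 25, 42, 55, 60], z = 60
After iteration 6: v = 11, new_list = [16, 25, 42, 55, 60, 71], z = 71
After iteration 7: v = 17, new_list = [16, 25, 42, 55, 60, 71, 88], z = 88
Loop ends.
new_list[-1] = 88

Final answer: 88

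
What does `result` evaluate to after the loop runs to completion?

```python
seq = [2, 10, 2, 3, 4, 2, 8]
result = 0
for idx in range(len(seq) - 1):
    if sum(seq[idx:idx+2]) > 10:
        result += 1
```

Let's trace through this code step by step.

Initialize: seq = [2, 10, 2, 3, 4, 2, 8]
Initialize: result = 0
Entering loop: for idx in range(len(seq) - 1):
After iteration 1: idx = 0, result = 1
After iteration 2: idx = 1, result = 2
After iteration 3: idx = 2, result = 2
After iteration 4: idx = 3, result = 2
After iteration 5: idx = 4, result = 2
After iteration 6: idx = 5, result = 2
Loop ends.

Final answer: 2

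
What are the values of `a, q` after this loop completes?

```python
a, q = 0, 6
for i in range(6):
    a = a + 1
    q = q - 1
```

Let's trace through this code step by step.

Initialize: a = 0
Initialize: q = 6
Entering loop: for i in range(6):
After iteration 1: i = 0, a = 1, q = 5
After iteration 2: i = 1, a = 2, q = 4
After iteration 3: i = 2, a = 3, q = 3
After iteration 4: i = 3, a = 4, q = 2
After iteration 5: i = 4, a = 5, q = 1
After iteration 6: i = 5, a = 6, q = 0
Loop ends.

Final answer: 6, 0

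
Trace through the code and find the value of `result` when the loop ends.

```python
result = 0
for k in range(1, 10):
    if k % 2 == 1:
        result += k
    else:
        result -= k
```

Let's trace through this code step by step.

Initialize: result = 0
Entering loop: for k in range(1, 10):
After iteration 1: k = 1, result = 1
After iteration 2: k = 2, result = -1
After iteration 3: k = 3, result = 2
After iteration 4: k = 4, result = -2
After iteration 5: k = 5, result = 3
After iteration 6: k = 6, result = -3
After iteration 7: k = 7, result = 4
After iteration 8: k = 8, result = -4
After iteration 9: k = 9, result = 5
Loop ends.

Final answer: 5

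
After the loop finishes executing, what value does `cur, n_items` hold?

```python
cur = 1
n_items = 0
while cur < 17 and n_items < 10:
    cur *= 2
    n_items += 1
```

Let's trace through this code step by step.

Initialize: cur = 1
Initialize: n_items = 0
Entering loop: while cur < 17 and n_items < 10:
After iteration 1: cur = 2, n_items = 1
After iteration 2: cur = 4, n_items = 2
After iteration 3: cur = 8, n_items = 3
After iteration 4: cur = 16, n_items = 4
After iteration 5: cur = 32, n_items = 5
Loop ends.

Final answer: 32, 5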